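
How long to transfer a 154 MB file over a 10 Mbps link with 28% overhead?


Effective throughput = 10 * (1 - 28/100) = 7.2 Mbps
File size in Mb = 154 * 8 = 1232 Mb
Time = 1232 / 7.2
Time = 171.1111 seconds


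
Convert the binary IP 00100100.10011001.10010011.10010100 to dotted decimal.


00100100 = 36
10011001 = 153
10010011 = 147
10010100 = 148
IP: 36.153.147.148


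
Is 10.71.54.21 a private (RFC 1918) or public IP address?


RFC 1918 private ranges:
  10.0.0.0/8 (10.0.0.0 - 10.255.255.255)
  172.16.0.0/12 (172.16.0.0 - 172.31.255.255)
  192.168.0.0/16 (192.168.0.0 - 192.168.255.255)
Private (in 10.0.0.0/8)


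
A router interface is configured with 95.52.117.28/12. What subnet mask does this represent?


/12 means 12 network bits, 20 host bits
Binary: 11111111111100000000000000000000
Mask: 255.240.0.0


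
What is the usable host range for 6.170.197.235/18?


Network: 6.170.192.0
Broadcast: 6.170.255.255
First usable = network + 1
Last usable = broadcast - 1
Range: 6.170.192.1 to 6.170.255.254


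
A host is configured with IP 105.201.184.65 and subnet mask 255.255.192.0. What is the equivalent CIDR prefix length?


Binary: 11111111.11111111.11000000.00000000
Count leading 1s
Prefix: /18


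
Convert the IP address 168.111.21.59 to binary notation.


168 = 10101000
111 = 01101111
21 = 00010101
59 = 00111011
Binary: 10101000.01101111.00010101.00111011


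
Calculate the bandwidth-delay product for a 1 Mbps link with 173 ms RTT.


BDP = bandwidth * RTT
= 1 Mbps * 173 ms
= 1 * 1e6 * 173 / 1000 bits
= 173000 bits
= 21625 bytes
= 21.1182 KB
BDP = 173000 bits (21625 bytes)


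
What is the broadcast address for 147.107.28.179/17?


Network: 147.107.0.0/17
Host bits = 15
Set all host bits to 1:
Broadcast: 147.107.127.255


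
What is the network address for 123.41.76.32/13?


IP:   01111011.00101001.01001100.00100000
Mask: 11111111.11111000.00000000.00000000
AND operation:
Net:  01111011.00101000.00000000.00000000
Network: 123.40.0.0/13


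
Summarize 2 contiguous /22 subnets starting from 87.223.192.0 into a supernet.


Original prefix: /22
Number of subnets: 2 = 2^1
New prefix = 22 - 1 = 21
Supernet: 87.223.192.0/21


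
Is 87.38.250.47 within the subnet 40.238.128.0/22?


Subnet network: 40.238.128.0
Test IP AND mask: 87.38.248.0
No, 87.38.250.47 is not in 40.238.128.0/22


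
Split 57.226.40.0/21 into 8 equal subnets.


New prefix = 21 + 3 = 24
Each subnet has 256 addresses
  57.226.40.0/24
  57.226.41.0/24
  57.226.42.0/24
  57.226.43.0/24
  57.226.44.0/24
  57.226.45.0/24
  57.226.46.0/24
  57.226.47.0/24
Subnets: 57.226.40.0/24, 57.226.41.0/24, 57.226.42.0/24, 57.226.43.0/24, 57.226.44.0/24, 57.226.45.0/24, 57.226.46.0/24, 57.226.47.0/24


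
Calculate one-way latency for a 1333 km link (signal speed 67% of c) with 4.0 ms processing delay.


Speed = 0.67 * 3e5 km/s = 201000 km/s
Propagation delay = 1333 / 201000 = 0.0066 s = 6.6318 ms
Processing delay = 4.0 ms
Total one-way latency = 10.6318 ms


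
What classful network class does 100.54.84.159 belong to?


First octet: 100
Binary: 01100100
0xxxxxxx -> Class A (1-126)
Class A, default mask 255.0.0.0 (/8)


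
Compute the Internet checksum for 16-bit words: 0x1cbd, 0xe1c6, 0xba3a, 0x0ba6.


Sum all words (with carry folding):
+ 0x1cbd = 0x1cbd
+ 0xe1c6 = 0xfe83
+ 0xba3a = 0xb8be
+ 0x0ba6 = 0xc464
One's complement: ~0xc464
Checksum = 0x3b9b


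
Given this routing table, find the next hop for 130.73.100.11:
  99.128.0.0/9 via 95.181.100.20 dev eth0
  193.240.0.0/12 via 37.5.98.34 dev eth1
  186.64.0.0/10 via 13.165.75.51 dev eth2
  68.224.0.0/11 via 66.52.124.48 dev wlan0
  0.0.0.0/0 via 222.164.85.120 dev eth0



Longest prefix match for 130.73.100.11:
  /9 99.128.0.0: no
  /12 193.240.0.0: no
  /10 186.64.0.0: no
  /11 68.224.0.0: no
  /0 0.0.0.0: MATCH
Selected: next-hop 222.164.85.120 via eth0 (matched /0)


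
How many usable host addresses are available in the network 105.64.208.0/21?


Host bits = 32 - 21 = 11
Total addresses = 2^11 = 2048
Usable = total - 2 (network and broadcast)
Usable hosts: 2046


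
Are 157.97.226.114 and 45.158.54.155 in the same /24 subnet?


Mask: 255.255.255.0
157.97.226.114 AND mask = 157.97.226.0
45.158.54.155 AND mask = 45.158.54.0
No, different subnets (157.97.226.0 vs 45.158.54.0)


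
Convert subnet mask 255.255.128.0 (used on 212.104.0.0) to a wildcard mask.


Subnet mask: 255.255.128.0
Wildcard = 255.255.255.255 - subnet mask
255 - 255 = 0
255 - 255 = 0
255 - 128 = 127
255 - 0 = 255
Wildcard: 0.0.127.255


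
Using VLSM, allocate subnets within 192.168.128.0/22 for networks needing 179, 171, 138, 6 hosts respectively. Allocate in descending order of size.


179 hosts -> /24 (254 usable): 192.168.128.0/24
171 hosts -> /24 (254 usable): 192.168.129.0/24
138 hosts -> /24 (254 usable): 192.168.130.0/24
6 hosts -> /29 (6 usable): 192.168.131.0/29
Allocation: 192.168.128.0/24 (179 hosts, 254 usable); 192.168.129.0/24 (171 hosts, 254 usable); 192.168.130.0/24 (138 hosts, 254 usable); 192.168.131.0/29 (6 hosts, 6 usable)


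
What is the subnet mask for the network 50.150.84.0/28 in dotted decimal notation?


/28 means 28 network bits, 4 host bits
Binary: 11111111111111111111111111110000
Mask: 255.255.255.240


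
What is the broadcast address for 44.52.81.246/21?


Network: 44.52.80.0/21
Host bits = 11
Set all host bits to 1:
Broadcast: 44.52.87.255


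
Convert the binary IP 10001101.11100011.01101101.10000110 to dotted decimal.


10001101 = 141
11100011 = 227
01101101 = 109
10000110 = 134
IP: 141.227.109.134


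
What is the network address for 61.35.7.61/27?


IP:   00111101.00100011.00000111.00111101
Mask: 11111111.11111111.11111111.11100000
AND operation:
Net:  00111101.00100011.00000111.00100000
Network: 61.35.7.32/27


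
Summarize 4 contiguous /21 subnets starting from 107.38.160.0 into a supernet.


Original prefix: /21
Number of subnets: 4 = 2^2
New prefix = 21 - 2 = 19
Supernet: 107.38.160.0/19


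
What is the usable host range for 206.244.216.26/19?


Network: 206.244.192.0
Broadcast: 206.244.223.255
First usable = network + 1
Last usable = broadcast - 1
Range: 206.244.192.1 to 206.244.223.254


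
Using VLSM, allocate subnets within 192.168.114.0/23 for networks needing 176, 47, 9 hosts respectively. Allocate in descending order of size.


176 hosts -> /24 (254 usable): 192.168.114.0/24
47 hosts -> /26 (62 usable): 192.168.115.0/26
9 hosts -> /28 (14 usable): 192.168.115.64/28
Allocation: 192.168.114.0/24 (176 hosts, 254 usable); 192.168.115.0/26 (47 hosts, 62 usable); 192.168.115.64/28 (9 hosts, 14 usable)


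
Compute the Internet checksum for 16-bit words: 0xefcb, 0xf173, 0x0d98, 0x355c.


Sum all words (with carry folding):
+ 0xefcb = 0xefcb
+ 0xf173 = 0xe13f
+ 0x0d98 = 0xeed7
+ 0x355c = 0x2434
One's complement: ~0x2434
Checksum = 0xdbcb


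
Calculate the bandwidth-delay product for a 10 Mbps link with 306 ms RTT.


BDP = bandwidth * RTT
= 10 Mbps * 306 ms
= 10 * 1e6 * 306 / 1000 bits
= 3060000 bits
= 382500 bytes
= 373.5352 KB
BDP = 3060000 bits (382500 bytes)


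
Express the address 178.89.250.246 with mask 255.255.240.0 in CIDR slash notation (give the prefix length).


Binary: 11111111.11111111.11110000.00000000
Count leading 1s
Prefix: /20


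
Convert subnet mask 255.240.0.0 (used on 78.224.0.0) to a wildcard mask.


Subnet mask: 255.240.0.0
Wildcard = 255.255.255.255 - subnet mask
255 - 255 = 0
255 - 240 = 15
255 - 0 = 255
255 - 0 = 255
Wildcard: 0.15.255.255


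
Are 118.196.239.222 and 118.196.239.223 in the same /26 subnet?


Mask: 255.255.255.192
118.196.239.222 AND mask = 118.196.239.192
118.196.239.223 AND mask = 118.196.239.192
Yes, same subnet (118.196.239.192)


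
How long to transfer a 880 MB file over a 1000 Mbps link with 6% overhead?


Effective throughput = 1000 * (1 - 6/100) = 940 Mbps
File size in Mb = 880 * 8 = 7040 Mb
Time = 7040 / 940
Time = 7.4894 seconds


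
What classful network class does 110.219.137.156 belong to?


First octet: 110
Binary: 01101110
0xxxxxxx -> Class A (1-126)
Class A, default mask 255.0.0.0 (/8)


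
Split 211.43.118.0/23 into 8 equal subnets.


New prefix = 23 + 3 = 26
Each subnet has 64 addresses
  211.43.118.0/26
  211.43.118.64/26
  211.43.118.128/26
  211.43.118.192/26
  211.43.119.0/26
  211.43.119.64/26
  211.43.119.128/26
  211.43.119.192/26
Subnets: 211.43.118.0/26, 211.43.118.64/26, 211.43.118.128/26, 211.43.118.192/26, 211.43.119.0/26, 211.43.119.64/26, 211.43.119.128/26, 211.43.119.192/26


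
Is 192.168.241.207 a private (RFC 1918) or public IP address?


RFC 1918 private ranges:
  10.0.0.0/8 (10.0.0.0 - 10.255.255.255)
  172.16.0.0/12 (172.16.0.0 - 172.31.255.255)
  192.168.0.0/16 (192.168.0.0 - 192.168.255.255)
Private (in 192.168.0.0/16)


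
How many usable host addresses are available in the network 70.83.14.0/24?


Host bits = 32 - 24 = 8
Total addresses = 2^8 = 256
Usable = total - 2 (network and broadcast)
Usable hosts: 254


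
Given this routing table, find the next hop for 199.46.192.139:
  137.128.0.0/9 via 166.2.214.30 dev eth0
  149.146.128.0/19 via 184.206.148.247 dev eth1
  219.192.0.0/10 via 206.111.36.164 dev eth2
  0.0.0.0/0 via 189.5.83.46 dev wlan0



Longest prefix match for 199.46.192.139:
  /9 137.128.0.0: no
  /19 149.146.128.0: no
  /10 219.192.0.0: no
  /0 0.0.0.0: MATCH
Selected: next-hop 189.5.83.46 via wlan0 (matched /0)


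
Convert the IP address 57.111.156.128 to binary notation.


57 = 00111001
111 = 01101111
156 = 10011100
128 = 10000000
Binary: 00111001.01101111.10011100.10000000


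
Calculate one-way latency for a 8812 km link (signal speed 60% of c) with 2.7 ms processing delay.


Speed = 0.6 * 3e5 km/s = 180000 km/s
Propagation delay = 8812 / 180000 = 0.049 s = 48.9556 ms
Processing delay = 2.7 ms
Total one-way latency = 51.6556 ms


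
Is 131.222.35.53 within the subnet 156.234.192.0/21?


Subnet network: 156.234.192.0
Test IP AND mask: 131.222.32.0
No, 131.222.35.53 is not in 156.234.192.0/21


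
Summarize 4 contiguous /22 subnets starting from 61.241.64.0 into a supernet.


Original prefix: /22
Number of subnets: 4 = 2^2
New prefix = 22 - 2 = 20
Supernet: 61.241.64.0/20


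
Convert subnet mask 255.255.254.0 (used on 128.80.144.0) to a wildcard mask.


Subnet mask: 255.255.254.0
Wildcard = 255.255.255.255 - subnet mask
255 - 255 = 0
255 - 255 = 0
255 - 254 = 1
255 - 0 = 255
Wildcard: 0.0.1.255


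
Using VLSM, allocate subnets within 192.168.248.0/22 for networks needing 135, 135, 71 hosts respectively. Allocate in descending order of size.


135 hosts -> /24 (254 usable): 192.168.248.0/24
135 hosts -> /24 (254 usable): 192.168.249.0/24
71 hosts -> /25 (126 usable): 192.168.250.0/25
Allocation: 192.168.248.0/24 (135 hosts, 254 usable); 192.168.249.0/24 (135 hosts, 254 usable); 192.168.250.0/25 (71 hosts, 126 usable)


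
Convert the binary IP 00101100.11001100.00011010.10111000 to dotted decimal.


00101100 = 44
11001100 = 204
00011010 = 26
10111000 = 184
IP: 44.204.26.184


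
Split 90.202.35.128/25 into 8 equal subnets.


New prefix = 25 + 3 = 28
Each subnet has 16 addresses
  90.202.35.128/28
  90.202.35.144/28
  90.202.35.160/28
  90.202.35.176/28
  90.202.35.192/28
  90.202.35.208/28
  90.202.35.224/28
  90.202.35.240/28
Subnets: 90.202.35.128/28, 90.202.35.144/28, 90.202.35.160/28, 90.202.35.176/28, 90.202.35.192/28, 90.202.35.208/28, 90.202.35.224/28, 90.202.35.240/28


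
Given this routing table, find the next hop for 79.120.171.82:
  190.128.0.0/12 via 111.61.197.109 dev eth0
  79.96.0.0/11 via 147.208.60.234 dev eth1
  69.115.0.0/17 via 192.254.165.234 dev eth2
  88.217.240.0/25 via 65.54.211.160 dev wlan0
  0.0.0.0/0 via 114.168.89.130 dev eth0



Longest prefix match for 79.120.171.82:
  /12 190.128.0.0: no
  /11 79.96.0.0: MATCH
  /17 69.115.0.0: no
  /25 88.217.240.0: no
  /0 0.0.0.0: MATCH
Selected: next-hop 147.208.60.234 via eth1 (matched /11)


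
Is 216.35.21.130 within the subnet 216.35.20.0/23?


Subnet network: 216.35.20.0
Test IP AND mask: 216.35.20.0
Yes, 216.35.21.130 is in 216.35.20.0/23


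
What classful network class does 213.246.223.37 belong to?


First octet: 213
Binary: 11010101
110xxxxx -> Class C (192-223)
Class C, default mask 255.255.255.0 (/24)


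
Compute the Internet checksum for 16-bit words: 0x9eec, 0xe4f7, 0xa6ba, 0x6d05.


Sum all words (with carry folding):
+ 0x9eec = 0x9eec
+ 0xe4f7 = 0x83e4
+ 0xa6ba = 0x2a9f
+ 0x6d05 = 0x97a4
One's complement: ~0x97a4
Checksum = 0x685b


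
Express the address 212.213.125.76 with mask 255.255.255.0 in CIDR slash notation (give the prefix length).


Binary: 11111111.11111111.11111111.00000000
Count leading 1s
Prefix: /24


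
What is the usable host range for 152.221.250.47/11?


Network: 152.192.0.0
Broadcast: 152.223.255.255
First usable = network + 1
Last usable = broadcast - 1
Range: 152.192.0.1 to 152.223.255.254


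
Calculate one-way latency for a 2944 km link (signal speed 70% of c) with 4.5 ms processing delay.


Speed = 0.7 * 3e5 km/s = 210000 km/s
Propagation delay = 2944 / 210000 = 0.014 s = 14.019 ms
Processing delay = 4.5 ms
Total one-way latency = 18.519 ms


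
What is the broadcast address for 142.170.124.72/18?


Network: 142.170.64.0/18
Host bits = 14
Set all host bits to 1:
Broadcast: 142.170.127.255


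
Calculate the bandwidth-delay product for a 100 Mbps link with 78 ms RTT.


BDP = bandwidth * RTT
= 100 Mbps * 78 ms
= 100 * 1e6 * 78 / 1000 bits
= 7800000 bits
= 975000 bytes
= 952.1484 KB
BDP = 7800000 bits (975000 bytes)


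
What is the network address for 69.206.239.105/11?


IP:   01000101.11001110.11101111.01101001
Mask: 11111111.11100000.00000000.00000000
AND operation:
Net:  01000101.11000000.00000000.00000000
Network: 69.192.0.0/11


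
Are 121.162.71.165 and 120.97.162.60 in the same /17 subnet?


Mask: 255.255.128.0
121.162.71.165 AND mask = 121.162.0.0
120.97.162.60 AND mask = 120.97.128.0
No, different subnets (121.162.0.0 vs 120.97.128.0)


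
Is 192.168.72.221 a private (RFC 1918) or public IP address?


RFC 1918 private ranges:
  10.0.0.0/8 (10.0.0.0 - 10.255.255.255)
  172.16.0.0/12 (172.16.0.0 - 172.31.255.255)
  192.168.0.0/16 (192.168.0.0 - 192.168.255.255)
Private (in 192.168.0.0/16)


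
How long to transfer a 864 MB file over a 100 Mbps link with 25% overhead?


Effective throughput = 100 * (1 - 25/100) = 75 Mbps
File size in Mb = 864 * 8 = 6912 Mb
Time = 6912 / 75
Time = 92.16 seconds


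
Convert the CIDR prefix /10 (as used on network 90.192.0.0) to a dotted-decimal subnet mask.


/10 means 10 network bits, 22 host bits
Binary: 11111111110000000000000000000000
Mask: 255.192.0.0


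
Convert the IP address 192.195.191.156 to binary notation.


192 = 11000000
195 = 11000011
191 = 10111111
156 = 10011100
Binary: 11000000.11000011.10111111.10011100


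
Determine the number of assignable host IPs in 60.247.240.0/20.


Host bits = 32 - 20 = 12
Total addresses = 2^12 = 4096
Usable = total - 2 (network and broadcast)
Usable hosts: 4094


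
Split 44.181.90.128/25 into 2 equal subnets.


New prefix = 25 + 1 = 26
Each subnet has 64 addresses
  44.181.90.128/26
  44.181.90.192/26
Subnets: 44.181.90.128/26, 44.181.90.192/26


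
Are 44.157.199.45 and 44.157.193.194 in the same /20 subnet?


Mask: 255.255.240.0
44.157.199.45 AND mask = 44.157.192.0
44.157.193.194 AND mask = 44.157.192.0
Yes, same subnet (44.157.192.0)


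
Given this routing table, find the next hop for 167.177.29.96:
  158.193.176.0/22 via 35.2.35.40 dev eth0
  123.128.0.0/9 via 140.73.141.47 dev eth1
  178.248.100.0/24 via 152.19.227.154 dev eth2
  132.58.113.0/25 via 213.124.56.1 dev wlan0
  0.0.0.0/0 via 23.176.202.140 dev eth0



Longest prefix match for 167.177.29.96:
  /22 158.193.176.0: no
  /9 123.128.0.0: no
  /24 178.248.100.0: no
  /25 132.58.113.0: no
  /0 0.0.0.0: MATCH
Selected: next-hop 23.176.202.140 via eth0 (matched /0)


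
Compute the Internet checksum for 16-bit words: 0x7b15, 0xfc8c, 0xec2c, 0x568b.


Sum all words (with carry folding):
+ 0x7b15 = 0x7b15
+ 0xfc8c = 0x77a2
+ 0xec2c = 0x63cf
+ 0x568b = 0xba5a
One's complement: ~0xba5a
Checksum = 0x45a5


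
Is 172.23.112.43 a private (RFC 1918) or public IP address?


RFC 1918 private ranges:
  10.0.0.0/8 (10.0.0.0 - 10.255.255.255)
  172.16.0.0/12 (172.16.0.0 - 172.31.255.255)
  192.168.0.0/16 (192.168.0.0 - 192.168.255.255)
Private (in 172.16.0.0/12)


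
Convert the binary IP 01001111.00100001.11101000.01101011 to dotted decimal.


01001111 = 79
00100001 = 33
11101000 = 232
01101011 = 107
IP: 79.33.232.107


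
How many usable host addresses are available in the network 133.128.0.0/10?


Host bits = 32 - 10 = 22
Total addresses = 2^22 = 4194304
Usable = total - 2 (network and broadcast)
Usable hosts: 4194302


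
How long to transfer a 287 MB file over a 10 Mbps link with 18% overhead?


Effective throughput = 10 * (1 - 18/100) = 8.2 Mbps
File size in Mb = 287 * 8 = 2296 Mb
Time = 2296 / 8.2
Time = 280.0 seconds


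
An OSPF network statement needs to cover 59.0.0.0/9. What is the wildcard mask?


Subnet mask: 255.128.0.0
Wildcard = 255.255.255.255 - subnet mask
255 - 255 = 0
255 - 128 = 127
255 - 0 = 255
255 - 0 = 255
Wildcard: 0.127.255.255


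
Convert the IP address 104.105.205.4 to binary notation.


104 = 01101000
105 = 01101001
205 = 11001101
4 = 00000100
Binary: 01101000.01101001.11001101.00000100


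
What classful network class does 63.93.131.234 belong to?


First octet: 63
Binary: 00111111
0xxxxxxx -> Class A (1-126)
Class A, default mask 255.0.0.0 (/8)


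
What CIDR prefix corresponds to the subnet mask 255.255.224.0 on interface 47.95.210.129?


Binary: 11111111.11111111.11100000.00000000
Count leading 1s
Prefix: /19


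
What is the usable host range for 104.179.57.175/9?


Network: 104.128.0.0
Broadcast: 104.255.255.255
First usable = network + 1
Last usable = broadcast - 1
Range: 104.128.0.1 to 104.255.255.254


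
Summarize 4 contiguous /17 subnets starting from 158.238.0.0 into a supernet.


Original prefix: /17
Number of subnets: 4 = 2^2
New prefix = 17 - 2 = 15
Supernet: 158.238.0.0/15


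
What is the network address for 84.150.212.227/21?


IP:   01010100.10010110.11010100.11100011
Mask: 11111111.11111111.11111000.00000000
AND operation:
Net:  01010100.10010110.11010000.00000000
Network: 84.150.208.0/21


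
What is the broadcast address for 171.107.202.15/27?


Network: 171.107.202.0/27
Host bits = 5
Set all host bits to 1:
Broadcast: 171.107.202.31


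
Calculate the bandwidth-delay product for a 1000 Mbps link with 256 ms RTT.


BDP = bandwidth * RTT
= 1000 Mbps * 256 ms
= 1000 * 1e6 * 256 / 1000 bits
= 256000000 bits
= 32000000 bytes
= 31250 KB
BDP = 256000000 bits (32000000 bytes)


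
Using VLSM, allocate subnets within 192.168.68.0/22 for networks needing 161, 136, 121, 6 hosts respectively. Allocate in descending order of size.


161 hosts -> /24 (254 usable): 192.168.68.0/24
136 hosts -> /24 (254 usable): 192.168.69.0/24
121 hosts -> /25 (126 usable): 192.168.70.0/25
6 hosts -> /29 (6 usable): 192.168.70.128/29
Allocation: 192.168.68.0/24 (161 hosts, 254 usable); 192.168.69.0/24 (136 hosts, 254 usable); 192.168.70.0/25 (121 hosts, 126 usable); 192.168.70.128/29 (6 hosts, 6 usable)


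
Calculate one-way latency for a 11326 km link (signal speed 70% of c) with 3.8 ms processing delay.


Speed = 0.7 * 3e5 km/s = 210000 km/s
Propagation delay = 11326 / 210000 = 0.0539 s = 53.9333 ms
Processing delay = 3.8 ms
Total one-way latency = 57.7333 ms


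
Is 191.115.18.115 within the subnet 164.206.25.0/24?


Subnet network: 164.206.25.0
Test IP AND mask: 191.115.18.0
No, 191.115.18.115 is not in 164.206.25.0/24


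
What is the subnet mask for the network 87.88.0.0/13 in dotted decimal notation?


/13 means 13 network bits, 19 host bits
Binary: 11111111111110000000000000000000
Mask: 255.248.0.0


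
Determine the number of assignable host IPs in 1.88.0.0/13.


Host bits = 32 - 13 = 19
Total addresses = 2^19 = 524288
Usable = total - 2 (network and broadcast)
Usable hosts: 524286


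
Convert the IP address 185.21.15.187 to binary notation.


185 = 10111001
21 = 00010101
15 = 00001111
187 = 10111011
Binary: 10111001.00010101.00001111.10111011


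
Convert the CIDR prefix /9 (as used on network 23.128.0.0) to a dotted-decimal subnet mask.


/9 means 9 network bits, 23 host bits
Binary: 11111111100000000000000000000000
Mask: 255.128.0.0


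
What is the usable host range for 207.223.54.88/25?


Network: 207.223.54.0
Broadcast: 207.223.54.127
First usable = network + 1
Last usable = broadcast - 1
Range: 207.223.54.1 to 207.223.54.126


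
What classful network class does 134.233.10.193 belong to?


First octet: 134
Binary: 10000110
10xxxxxx -> Class B (128-191)
Class B, default mask 255.255.0.0 (/16)


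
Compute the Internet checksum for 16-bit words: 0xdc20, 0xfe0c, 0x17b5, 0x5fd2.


Sum all words (with carry folding):
+ 0xdc20 = 0xdc20
+ 0xfe0c = 0xda2d
+ 0x17b5 = 0xf1e2
+ 0x5fd2 = 0x51b5
One's complement: ~0x51b5
Checksum = 0xae4a


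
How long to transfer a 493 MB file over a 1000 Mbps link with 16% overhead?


Effective throughput = 1000 * (1 - 16/100) = 840 Mbps
File size in Mb = 493 * 8 = 3944 Mb
Time = 3944 / 840
Time = 4.6952 seconds


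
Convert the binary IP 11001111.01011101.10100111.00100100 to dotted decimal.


11001111 = 207
01011101 = 93
10100111 = 167
00100100 = 36
IP: 207.93.167.36


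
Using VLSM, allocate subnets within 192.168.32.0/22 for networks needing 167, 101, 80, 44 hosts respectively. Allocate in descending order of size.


167 hosts -> /24 (254 usable): 192.168.32.0/24
101 hosts -> /25 (126 usable): 192.168.33.0/25
80 hosts -> /25 (126 usable): 192.168.33.128/25
44 hosts -> /26 (62 usable): 192.168.34.0/26
Allocation: 192.168.32.0/24 (167 hosts, 254 usable); 192.168.33.0/25 (101 hosts, 126 usable); 192.168.33.128/25 (80 hosts, 126 usable); 192.168.34.0/26 (44 hosts, 62 usable)


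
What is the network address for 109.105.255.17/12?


IP:   01101101.01101001.11111111.00010001
Mask: 11111111.11110000.00000000.00000000
AND operation:
Net:  01101101.01100000.00000000.00000000
Network: 109.96.0.0/12


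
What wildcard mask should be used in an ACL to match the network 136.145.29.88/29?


Subnet mask: 255.255.255.248
Wildcard = 255.255.255.255 - subnet mask
255 - 255 = 0
255 - 255 = 0
255 - 255 = 0
255 - 248 = 7
Wildcard: 0.0.0.7


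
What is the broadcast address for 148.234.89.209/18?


Network: 148.234.64.0/18
Host bits = 14
Set all host bits to 1:
Broadcast: 148.234.127.255


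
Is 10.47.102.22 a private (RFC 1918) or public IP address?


RFC 1918 private ranges:
  10.0.0.0/8 (10.0.0.0 - 10.255.255.255)
  172.16.0.0/12 (172.16.0.0 - 172.31.255.255)
  192.168.0.0/16 (192.168.0.0 - 192.168.255.255)
Private (in 10.0.0.0/8)


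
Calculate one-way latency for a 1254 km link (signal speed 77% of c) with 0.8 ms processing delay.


Speed = 0.77 * 3e5 km/s = 231000 km/s
Propagation delay = 1254 / 231000 = 0.0054 s = 5.4286 ms
Processing delay = 0.8 ms
Total one-way latency = 6.2286 ms


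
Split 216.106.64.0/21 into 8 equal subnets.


New prefix = 21 + 3 = 24
Each subnet has 256 addresses
  216.106.64.0/24
  216.106.65.0/24
  216.106.66.0/24
  216.106.67.0/24
  216.106.68.0/24
  216.106.69.0/24
  216.106.70.0/24
  216.106.71.0/24
Subnets: 216.106.64.0/24, 216.106.65.0/24, 216.106.66.0/24, 216.106.67.0/24, 216.106.68.0/24, 216.106.69.0/24, 216.106.70.0/24, 216.106.71.0/24


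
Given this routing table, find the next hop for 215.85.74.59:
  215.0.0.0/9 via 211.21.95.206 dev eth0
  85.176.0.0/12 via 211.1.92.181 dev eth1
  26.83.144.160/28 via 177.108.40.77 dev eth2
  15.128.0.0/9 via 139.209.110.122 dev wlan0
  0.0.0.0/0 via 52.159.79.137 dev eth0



Longest prefix match for 215.85.74.59:
  /9 215.0.0.0: MATCH
  /12 85.176.0.0: no
  /28 26.83.144.160: no
  /9 15.128.0.0: no
  /0 0.0.0.0: MATCH
Selected: next-hop 211.21.95.206 via eth0 (matched /9)


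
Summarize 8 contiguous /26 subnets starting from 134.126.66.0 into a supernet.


Original prefix: /26
Number of subnets: 8 = 2^3
New prefix = 26 - 3 = 23
Supernet: 134.126.66.0/23


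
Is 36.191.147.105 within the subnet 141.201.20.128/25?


Subnet network: 141.201.20.128
Test IP AND mask: 36.191.147.0
No, 36.191.147.105 is not in 141.201.20.128/25


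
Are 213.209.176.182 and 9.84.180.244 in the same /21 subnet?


Mask: 255.255.248.0
213.209.176.182 AND mask = 213.209.176.0
9.84.180.244 AND mask = 9.84.176.0
No, different subnets (213.209.176.0 vs 9.84.176.0)


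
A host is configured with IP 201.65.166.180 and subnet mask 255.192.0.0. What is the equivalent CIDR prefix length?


Binary: 11111111.11000000.00000000.00000000
Count leading 1s
Prefix: /10


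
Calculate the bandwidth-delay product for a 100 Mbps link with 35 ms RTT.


BDP = bandwidth * RTT
= 100 Mbps * 35 ms
= 100 * 1e6 * 35 / 1000 bits
= 3500000 bits
= 437500 bytes
= 427.2461 KB
BDP = 3500000 bits (437500 bytes)


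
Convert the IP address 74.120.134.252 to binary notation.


74 = 01001010
120 = 01111000
134 = 10000110
252 = 11111100
Binary: 01001010.01111000.10000110.11111100


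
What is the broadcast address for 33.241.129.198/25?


Network: 33.241.129.128/25
Host bits = 7
Set all host bits to 1:
Broadcast: 33.241.129.255


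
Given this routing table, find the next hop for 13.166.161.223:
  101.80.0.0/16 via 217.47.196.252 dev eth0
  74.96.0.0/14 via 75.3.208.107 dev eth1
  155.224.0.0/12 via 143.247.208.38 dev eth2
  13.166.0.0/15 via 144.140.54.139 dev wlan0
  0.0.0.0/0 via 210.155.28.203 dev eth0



Longest prefix match for 13.166.161.223:
  /16 101.80.0.0: no
  /14 74.96.0.0: no
  /12 155.224.0.0: no
  /15 13.166.0.0: MATCH
  /0 0.0.0.0: MATCH
Selected: next-hop 144.140.54.139 via wlan0 (matched /15)


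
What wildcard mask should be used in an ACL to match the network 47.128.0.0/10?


Subnet mask: 255.192.0.0
Wildcard = 255.255.255.255 - subnet mask
255 - 255 = 0
255 - 192 = 63
255 - 0 = 255
255 - 0 = 255
Wildcard: 0.63.255.255


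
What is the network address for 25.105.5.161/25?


IP:   00011001.01101001.00000101.10100001
Mask: 11111111.11111111.11111111.10000000
AND operation:
Net:  00011001.01101001.00000101.10000000
Network: 25.105.5.128/25


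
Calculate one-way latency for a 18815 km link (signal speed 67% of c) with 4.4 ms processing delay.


Speed = 0.67 * 3e5 km/s = 201000 km/s
Propagation delay = 18815 / 201000 = 0.0936 s = 93.607 ms
Processing delay = 4.4 ms
Total one-way latency = 98.007 ms


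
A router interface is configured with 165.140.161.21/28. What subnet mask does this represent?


/28 means 28 network bits, 4 host bits
Binary: 11111111111111111111111111110000
Mask: 255.255.255.240


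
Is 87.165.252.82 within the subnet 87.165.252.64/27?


Subnet network: 87.165.252.64
Test IP AND mask: 87.165.252.64
Yes, 87.165.252.82 is in 87.165.252.64/27


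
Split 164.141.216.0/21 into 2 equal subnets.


New prefix = 21 + 1 = 22
Each subnet has 1024 addresses
  164.141.216.0/22
  164.141.220.0/22
Subnets: 164.141.216.0/22, 164.141.220.0/22


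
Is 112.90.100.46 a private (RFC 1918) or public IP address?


RFC 1918 private ranges:
  10.0.0.0/8 (10.0.0.0 - 10.255.255.255)
  172.16.0.0/12 (172.16.0.0 - 172.31.255.255)
  192.168.0.0/16 (192.168.0.0 - 192.168.255.255)
Public (not in any RFC 1918 range)


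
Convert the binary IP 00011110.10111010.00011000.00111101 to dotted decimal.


00011110 = 30
10111010 = 186
00011000 = 24
00111101 = 61
IP: 30.186.24.61


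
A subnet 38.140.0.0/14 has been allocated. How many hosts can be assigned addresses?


Host bits = 32 - 14 = 18
Total addresses = 2^18 = 262144
Usable = total - 2 (network and broadcast)
Usable hosts: 262142


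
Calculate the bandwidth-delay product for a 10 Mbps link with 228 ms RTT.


BDP = bandwidth * RTT
= 10 Mbps * 228 ms
= 10 * 1e6 * 228 / 1000 bits
= 2280000 bits
= 285000 bytes
= 278.3203 KB
BDP = 2280000 bits (285000 bytes)


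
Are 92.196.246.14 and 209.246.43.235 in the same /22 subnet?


Mask: 255.255.252.0
92.196.246.14 AND mask = 92.196.244.0
209.246.43.235 AND mask = 209.246.40.0
No, different subnets (92.196.244.0 vs 209.246.40.0)


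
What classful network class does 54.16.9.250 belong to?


First octet: 54
Binary: 00110110
0xxxxxxx -> Class A (1-126)
Class A, default mask 255.0.0.0 (/8)


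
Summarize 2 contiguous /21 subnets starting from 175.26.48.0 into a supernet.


Original prefix: /21
Number of subnets: 2 = 2^1
New prefix = 21 - 1 = 20
Supernet: 175.26.48.0/20


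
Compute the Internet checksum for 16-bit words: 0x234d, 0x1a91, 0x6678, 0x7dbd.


Sum all words (with carry folding):
+ 0x234d = 0x234d
+ 0x1a91 = 0x3dde
+ 0x6678 = 0xa456
+ 0x7dbd = 0x2214
One's complement: ~0x2214
Checksum = 0xddeb


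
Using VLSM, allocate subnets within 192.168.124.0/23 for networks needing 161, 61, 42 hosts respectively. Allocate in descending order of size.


161 hosts -> /24 (254 usable): 192.168.124.0/24
61 hosts -> /26 (62 usable): 192.168.125.0/26
42 hosts -> /26 (62 usable): 192.168.125.64/26
Allocation: 192.168.124.0/24 (161 hosts, 254 usable); 192.168.125.0/26 (61 hosts, 62 usable); 192.168.125.64/26 (42 hosts, 62 usable)


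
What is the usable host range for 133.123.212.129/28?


Network: 133.123.212.128
Broadcast: 133.123.212.143
First usable = network + 1
Last usable = broadcast - 1
Range: 133.123.212.129 to 133.123.212.142


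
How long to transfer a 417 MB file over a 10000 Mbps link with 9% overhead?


Effective throughput = 10000 * (1 - 9/100) = 9100 Mbps
File size in Mb = 417 * 8 = 3336 Mb
Time = 3336 / 9100
Time = 0.3666 seconds


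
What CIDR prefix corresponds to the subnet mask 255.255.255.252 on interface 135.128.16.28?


Binary: 11111111.11111111.11111111.11111100
Count leading 1s
Prefix: /30


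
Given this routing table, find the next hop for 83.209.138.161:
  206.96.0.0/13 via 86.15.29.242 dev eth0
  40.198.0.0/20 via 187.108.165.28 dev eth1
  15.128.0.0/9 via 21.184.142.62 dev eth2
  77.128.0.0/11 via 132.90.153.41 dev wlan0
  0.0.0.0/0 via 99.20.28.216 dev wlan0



Longest prefix match for 83.209.138.161:
  /13 206.96.0.0: no
  /20 40.198.0.0: no
  /9 15.128.0.0: no
  /11 77.128.0.0: no
  /0 0.0.0.0: MATCH
Selected: next-hop 99.20.28.216 via wlan0 (matched /0)


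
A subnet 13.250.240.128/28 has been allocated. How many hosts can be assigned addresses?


Host bits = 32 - 28 = 4
Total addresses = 2^4 = 16
Usable = total - 2 (network and broadcast)
Usable hosts: 14


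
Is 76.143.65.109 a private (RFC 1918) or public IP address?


RFC 1918 private ranges:
  10.0.0.0/8 (10.0.0.0 - 10.255.255.255)
  172.16.0.0/12 (172.16.0.0 - 172.31.255.255)
  192.168.0.0/16 (192.168.0.0 - 192.168.255.255)
Public (not in any RFC 1918 range)


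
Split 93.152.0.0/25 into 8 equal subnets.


New prefix = 25 + 3 = 28
Each subnet has 16 addresses
  93.152.0.0/28
  93.152.0.16/28
  93.152.0.32/28
  93.152.0.48/28
  93.152.0.64/28
  93.152.0.80/28
  93.152.0.96/28
  93.152.0.112/28
Subnets: 93.152.0.0/28, 93.152.0.16/28, 93.152.0.32/28, 93.152.0.48/28, 93.152.0.64/28, 93.152.0.80/28, 93.152.0.96/28, 93.152.0.112/28


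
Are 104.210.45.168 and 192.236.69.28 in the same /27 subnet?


Mask: 255.255.255.224
104.210.45.168 AND mask = 104.210.45.160
192.236.69.28 AND mask = 192.236.69.0
No, different subnets (104.210.45.160 vs 192.236.69.0)


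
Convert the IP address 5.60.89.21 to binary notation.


5 = 00000101
60 = 00111100
89 = 01011001
21 = 00010101
Binary: 00000101.00111100.01011001.00010101


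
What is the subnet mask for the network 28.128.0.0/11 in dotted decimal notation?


/11 means 11 network bits, 21 host bits
Binary: 11111111111000000000000000000000
Mask: 255.224.0.0


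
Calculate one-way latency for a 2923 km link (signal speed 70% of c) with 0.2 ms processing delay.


Speed = 0.7 * 3e5 km/s = 210000 km/s
Propagation delay = 2923 / 210000 = 0.0139 s = 13.919 ms
Processing delay = 0.2 ms
Total one-way latency = 14.119 ms


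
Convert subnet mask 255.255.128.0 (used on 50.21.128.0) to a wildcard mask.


Subnet mask: 255.255.128.0
Wildcard = 255.255.255.255 - subnet mask
255 - 255 = 0
255 - 255 = 0
255 - 128 = 127
255 - 0 = 255
Wildcard: 0.0.127.255


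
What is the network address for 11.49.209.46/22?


IP:   00001011.00110001.11010001.00101110
Mask: 11111111.11111111.11111100.00000000
AND operation:
Net:  00001011.00110001.11010000.00000000
Network: 11.49.208.0/22


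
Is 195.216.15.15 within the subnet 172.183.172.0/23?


Subnet network: 172.183.172.0
Test IP AND mask: 195.216.14.0
No, 195.216.15.15 is not in 172.183.172.0/23


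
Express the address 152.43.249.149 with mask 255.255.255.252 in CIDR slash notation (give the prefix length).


Binary: 11111111.11111111.11111111.11111100
Count leading 1s
Prefix: /30


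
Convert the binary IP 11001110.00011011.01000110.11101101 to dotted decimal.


11001110 = 206
00011011 = 27
01000110 = 70
11101101 = 237
IP: 206.27.70.237


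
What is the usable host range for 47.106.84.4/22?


Network: 47.106.84.0
Broadcast: 47.106.87.255
First usable = network + 1
Last usable = broadcast - 1
Range: 47.106.84.1 to 47.106.87.254


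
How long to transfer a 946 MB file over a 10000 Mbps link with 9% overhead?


Effective throughput = 10000 * (1 - 9/100) = 9100 Mbps
File size in Mb = 946 * 8 = 7568 Mb
Time = 7568 / 9100
Time = 0.8316 seconds


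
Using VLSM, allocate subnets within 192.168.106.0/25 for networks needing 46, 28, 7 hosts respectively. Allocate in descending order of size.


46 hosts -> /26 (62 usable): 192.168.106.0/26
28 hosts -> /27 (30 usable): 192.168.106.64/27
7 hosts -> /28 (14 usable): 192.168.106.96/28
Allocation: 192.168.106.0/26 (46 hosts, 62 usable); 192.168.106.64/27 (28 hosts, 30 usable); 192.168.106.96/28 (7 hosts, 14 usable)


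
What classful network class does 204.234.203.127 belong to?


First octet: 204
Binary: 11001100
110xxxxx -> Class C (192-223)
Class C, default mask 255.255.255.0 (/24)


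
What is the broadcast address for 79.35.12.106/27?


Network: 79.35.12.96/27
Host bits = 5
Set all host bits to 1:
Broadcast: 79.35.12.127


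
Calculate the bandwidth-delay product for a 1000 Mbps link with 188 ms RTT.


BDP = bandwidth * RTT
= 1000 Mbps * 188 ms
= 1000 * 1e6 * 188 / 1000 bits
= 188000000 bits
= 23500000 bytes
= 22949.2188 KB
BDP = 188000000 bits (23500000 bytes)


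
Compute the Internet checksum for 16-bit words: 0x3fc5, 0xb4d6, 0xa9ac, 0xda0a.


Sum all words (with carry folding):
+ 0x3fc5 = 0x3fc5
+ 0xb4d6 = 0xf49b
+ 0xa9ac = 0x9e48
+ 0xda0a = 0x7853
One's complement: ~0x7853
Checksum = 0x87ac


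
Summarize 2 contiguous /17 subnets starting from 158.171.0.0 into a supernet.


Original prefix: /17
Number of subnets: 2 = 2^1
New prefix = 17 - 1 = 16
Supernet: 158.171.0.0/16


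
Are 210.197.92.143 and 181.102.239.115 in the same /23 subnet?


Mask: 255.255.254.0
210.197.92.143 AND mask = 210.197.92.0
181.102.239.115 AND mask = 181.102.238.0
No, different subnets (210.197.92.0 vs 181.102.238.0)


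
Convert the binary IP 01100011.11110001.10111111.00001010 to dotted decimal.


01100011 = 99
11110001 = 241
10111111 = 191
00001010 = 10
IP: 99.241.191.10


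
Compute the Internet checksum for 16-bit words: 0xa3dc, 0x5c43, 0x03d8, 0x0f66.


Sum all words (with carry folding):
+ 0xa3dc = 0xa3dc
+ 0x5c43 = 0x0020
+ 0x03d8 = 0x03f8
+ 0x0f66 = 0x135e
One's complement: ~0x135e
Checksum = 0xeca1


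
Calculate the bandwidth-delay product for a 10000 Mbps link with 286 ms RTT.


BDP = bandwidth * RTT
= 10000 Mbps * 286 ms
= 10000 * 1e6 * 286 / 1000 bits
= 2860000000 bits
= 357500000 bytes
= 349121.0938 KB
BDP = 2860000000 bits (357500000 bytes)


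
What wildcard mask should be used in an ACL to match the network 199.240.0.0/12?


Subnet mask: 255.240.0.0
Wildcard = 255.255.255.255 - subnet mask
255 - 255 = 0
255 - 240 = 15
255 - 0 = 255
255 - 0 = 255
Wildcard: 0.15.255.255


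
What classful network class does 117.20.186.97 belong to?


First octet: 117
Binary: 01110101
0xxxxxxx -> Class A (1-126)
Class A, default mask 255.0.0.0 (/8)


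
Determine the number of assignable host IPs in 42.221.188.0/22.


Host bits = 32 - 22 = 10
Total addresses = 2^10 = 1024
Usable = total - 2 (network and broadcast)
Usable hosts: 1022


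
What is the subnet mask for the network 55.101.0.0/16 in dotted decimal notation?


/16 means 16 network bits, 16 host bits
Binary: 11111111111111110000000000000000
Mask: 255.255.0.0


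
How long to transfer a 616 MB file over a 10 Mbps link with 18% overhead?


Effective throughput = 10 * (1 - 18/100) = 8.2 Mbps
File size in Mb = 616 * 8 = 4928 Mb
Time = 4928 / 8.2
Time = 600.9756 seconds


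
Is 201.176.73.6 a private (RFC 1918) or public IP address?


RFC 1918 private ranges:
  10.0.0.0/8 (10.0.0.0 - 10.255.255.255)
  172.16.0.0/12 (172.16.0.0 - 172.31.255.255)
  192.168.0.0/16 (192.168.0.0 - 192.168.255.255)
Public (not in any RFC 1918 range)


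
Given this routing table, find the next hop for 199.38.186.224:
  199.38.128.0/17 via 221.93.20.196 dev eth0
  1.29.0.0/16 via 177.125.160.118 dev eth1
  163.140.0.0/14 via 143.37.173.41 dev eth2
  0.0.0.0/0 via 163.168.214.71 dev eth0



Longest prefix match for 199.38.186.224:
  /17 199.38.128.0: MATCH
  /16 1.29.0.0: no
  /14 163.140.0.0: no
  /0 0.0.0.0: MATCH
Selected: next-hop 221.93.20.196 via eth0 (matched /17)


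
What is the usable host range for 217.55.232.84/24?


Network: 217.55.232.0
Broadcast: 217.55.232.255
First usable = network + 1
Last usable = broadcast - 1
Range: 217.55.232.1 to 217.55.232.254


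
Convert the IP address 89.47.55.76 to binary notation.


89 = 01011001
47 = 00101111
55 = 00110111
76 = 01001100
Binary: 01011001.00101111.00110111.01001100


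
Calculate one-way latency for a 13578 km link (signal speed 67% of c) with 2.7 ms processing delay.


Speed = 0.67 * 3e5 km/s = 201000 km/s
Propagation delay = 13578 / 201000 = 0.0676 s = 67.5522 ms
Processing delay = 2.7 ms
Total one-way latency = 70.2522 ms


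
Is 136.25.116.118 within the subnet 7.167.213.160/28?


Subnet network: 7.167.213.160
Test IP AND mask: 136.25.116.112
No, 136.25.116.118 is not in 7.167.213.160/28


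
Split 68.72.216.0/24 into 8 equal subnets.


New prefix = 24 + 3 = 27
Each subnet has 32 addresses
  68.72.216.0/27
  68.72.216.32/27
  68.72.216.64/27
  68.72.216.96/27
  68.72.216.128/27
  68.72.216.160/27
  68.72.216.192/27
  68.72.216.224/27
Subnets: 68.72.216.0/27, 68.72.216.32/27, 68.72.216.64/27, 68.72.216.96/27, 68.72.216.128/27, 68.72.216.160/27, 68.72.216.192/27, 68.72.216.224/27


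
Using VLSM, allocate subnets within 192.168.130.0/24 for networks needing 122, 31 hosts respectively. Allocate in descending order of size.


122 hosts -> /25 (126 usable): 192.168.130.0/25
31 hosts -> /26 (62 usable): 192.168.130.128/26
Allocation: 192.168.130.0/25 (122 hosts, 126 usable); 192.168.130.128/26 (31 hosts, 62 usable)


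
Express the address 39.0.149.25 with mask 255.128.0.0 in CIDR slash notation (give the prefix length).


Binary: 11111111.10000000.00000000.00000000
Count leading 1s
Prefix: /9


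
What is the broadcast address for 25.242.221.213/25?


Network: 25.242.221.128/25
Host bits = 7
Set all host bits to 1:
Broadcast: 25.242.221.255
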